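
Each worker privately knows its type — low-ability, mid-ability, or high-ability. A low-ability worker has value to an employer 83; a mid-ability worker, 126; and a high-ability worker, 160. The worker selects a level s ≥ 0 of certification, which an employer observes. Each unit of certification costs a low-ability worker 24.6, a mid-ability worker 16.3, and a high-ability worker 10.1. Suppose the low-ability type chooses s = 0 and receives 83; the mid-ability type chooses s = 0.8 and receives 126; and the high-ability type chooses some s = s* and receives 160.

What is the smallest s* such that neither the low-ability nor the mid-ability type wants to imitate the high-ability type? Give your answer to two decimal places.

3.13

Low-ability type (on-path payoff 83) won't mimic when 83 ≥ 160 − 24.6·s*, i.e. s* ≥ 3.13.
Mid-ability type (on-path payoff 126 − 16.3×0.8 = 112.96) won't mimic when 112.96 ≥ 160 − 16.3·s*, i.e. s* ≥ 2.89.
Both must hold, so s* = max(3.13, 2.89) = 3.13. The low-ability type's constraint binds.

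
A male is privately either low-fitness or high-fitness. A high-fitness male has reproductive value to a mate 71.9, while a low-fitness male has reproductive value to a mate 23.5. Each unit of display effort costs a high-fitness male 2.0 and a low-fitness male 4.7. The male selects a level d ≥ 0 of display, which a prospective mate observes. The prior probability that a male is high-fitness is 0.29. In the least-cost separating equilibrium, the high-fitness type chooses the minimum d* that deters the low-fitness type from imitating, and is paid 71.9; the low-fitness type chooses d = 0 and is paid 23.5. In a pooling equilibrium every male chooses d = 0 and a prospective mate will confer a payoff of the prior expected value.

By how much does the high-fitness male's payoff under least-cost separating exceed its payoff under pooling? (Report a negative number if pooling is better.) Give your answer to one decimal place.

13.8

Least-cost separating signal: d* solves 23.5 = 71.9 − 4.7·d*, so d* = (71.9 − 23.5)/4.7 ≈ 10.2979.
High-fitness type's separating payoff: 71.9 − 2.0 × d* = 71.9 − 2.0 × (71.9 − 23.5)/4.7 = 71.9 − 96.8/4.7 ≈ 51.304.
Pooling payoff: 0.29 × 71.9 + 0.71 × 23.5 = 37.536.
Difference: 51.304 − 37.536 = 13.768, i.e. 13.8 to one decimal place.
The high-fitness type prefers to separate.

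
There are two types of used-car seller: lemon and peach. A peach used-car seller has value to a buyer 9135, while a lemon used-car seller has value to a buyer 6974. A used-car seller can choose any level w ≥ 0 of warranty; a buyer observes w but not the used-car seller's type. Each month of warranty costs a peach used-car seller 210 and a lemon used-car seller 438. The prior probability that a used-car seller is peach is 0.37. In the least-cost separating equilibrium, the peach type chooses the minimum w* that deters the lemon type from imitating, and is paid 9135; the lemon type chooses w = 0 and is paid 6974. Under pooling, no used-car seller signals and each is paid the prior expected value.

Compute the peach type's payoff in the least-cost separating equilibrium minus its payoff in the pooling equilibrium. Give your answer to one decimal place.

Least-cost separating signal: w* solves 6974 = 9135 − 438·w*, so w* = (9135 − 6974)/438 ≈ 4.9338.
Peach type's separating payoff: 9135 − 210 × w* = 9135 − 210 × (9135 − 6974)/438 = 9135 − 453810/438 ≈ 8098.904.
Pooling payoff: 0.37 × 9135 + 0.63 × 6974 = 7773.57.
Difference: 8098.904 − 7773.57 = 325.334, i.e. 325.3 to one decimal place.
The peach type prefers to separate.

325.3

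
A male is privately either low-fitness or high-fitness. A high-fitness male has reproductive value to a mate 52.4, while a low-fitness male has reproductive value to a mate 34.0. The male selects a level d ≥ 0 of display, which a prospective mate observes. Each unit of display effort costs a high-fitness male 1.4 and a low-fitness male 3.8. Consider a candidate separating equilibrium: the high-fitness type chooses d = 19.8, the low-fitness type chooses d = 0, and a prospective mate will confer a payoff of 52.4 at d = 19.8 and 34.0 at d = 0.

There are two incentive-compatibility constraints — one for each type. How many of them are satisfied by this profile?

High-fitness type: signal → 52.4 − 1.4 × 19.8 = 24.68; deviate to 0 → 34.0. IC fails (24.68 < 34.0).
Low-fitness type: stay at 0 → 34.0; mimic → 52.4 − 3.8 × 19.8 = -22.84. IC holds (34.0 ≥ -22.84).
1 of 2 constraints hold, so this profile is not an equilibrium.

1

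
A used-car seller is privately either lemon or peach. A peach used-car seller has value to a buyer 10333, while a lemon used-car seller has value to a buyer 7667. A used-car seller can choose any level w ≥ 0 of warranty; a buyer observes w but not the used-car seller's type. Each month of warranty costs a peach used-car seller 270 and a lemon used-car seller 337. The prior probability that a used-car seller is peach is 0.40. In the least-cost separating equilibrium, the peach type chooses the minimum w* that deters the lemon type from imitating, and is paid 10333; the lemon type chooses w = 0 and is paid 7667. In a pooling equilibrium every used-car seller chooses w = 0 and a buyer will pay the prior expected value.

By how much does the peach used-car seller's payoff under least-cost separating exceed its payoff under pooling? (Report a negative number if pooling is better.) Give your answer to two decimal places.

Least-cost separating signal: w* solves 7667 = 10333 − 337·w*, so w* = (10333 − 7667)/337 ≈ 7.9110.
Peach type's separating payoff: 10333 − 270 × w* = 10333 − 270 × (10333 − 7667)/337 = 10333 − 719820/337 ≈ 8197.0356.
Pooling payoff: 0.40 × 10333 + 0.60 × 7667 = 8733.4.
Difference: 8197.0356 − 8733.4 = -536.3644, i.e. -536.36 to two decimal places.
The peach type would prefer the pooling outcome.

-536.36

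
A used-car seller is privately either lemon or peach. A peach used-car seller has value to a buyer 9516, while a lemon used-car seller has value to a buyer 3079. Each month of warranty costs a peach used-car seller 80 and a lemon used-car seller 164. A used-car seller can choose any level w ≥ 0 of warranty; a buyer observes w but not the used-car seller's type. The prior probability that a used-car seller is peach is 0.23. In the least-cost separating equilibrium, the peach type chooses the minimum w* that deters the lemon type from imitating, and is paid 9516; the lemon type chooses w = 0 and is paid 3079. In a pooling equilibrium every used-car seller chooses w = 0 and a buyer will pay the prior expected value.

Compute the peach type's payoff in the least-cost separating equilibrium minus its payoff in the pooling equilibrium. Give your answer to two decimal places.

Least-cost separating signal: w* solves 3079 = 9516 − 164·w*, so w* = (9516 − 3079)/164 = 39.25.
Peach type's separating payoff: 9516 − 80 × w* = 9516 − 80 × (9516 − 3079)/164 = 9516 − 514960/164 = 6376.
Pooling payoff: 0.23 × 9516 + 0.77 × 3079 = 4559.51.
Difference: 6376 − 4559.51 = 1816.49.
The peach type prefers to separate.

1816.49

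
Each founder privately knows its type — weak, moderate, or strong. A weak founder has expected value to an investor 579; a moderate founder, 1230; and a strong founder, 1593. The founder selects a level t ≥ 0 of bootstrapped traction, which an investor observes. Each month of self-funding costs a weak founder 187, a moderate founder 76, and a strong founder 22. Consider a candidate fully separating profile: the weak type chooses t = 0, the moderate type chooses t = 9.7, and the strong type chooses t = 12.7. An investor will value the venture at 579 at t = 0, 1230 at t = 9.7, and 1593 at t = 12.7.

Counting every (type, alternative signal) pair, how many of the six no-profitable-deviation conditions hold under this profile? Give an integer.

Strong (own payoff 1593 − 22×12.7 = 1313.6): to t=0 gives 579 → no gain ✓; to t=9.7 gives 1230 − 22×9.7 = 1016.6 → no gain ✓.
Weak (own payoff 579): to t=9.7 gives 1230 − 187×9.7 = -583.9 → no gain ✓; to t=12.7 gives 1593 − 187×12.7 = -781.9 → no gain ✓.
Moderate (own payoff 1230 − 76×9.7 = 492.8): to t=0 gives 579 → profitable ✗; to t=12.7 gives 1593 − 76×12.7 = 627.8 → profitable ✗.
4 of the 6 constraints hold; not an equilibrium.

4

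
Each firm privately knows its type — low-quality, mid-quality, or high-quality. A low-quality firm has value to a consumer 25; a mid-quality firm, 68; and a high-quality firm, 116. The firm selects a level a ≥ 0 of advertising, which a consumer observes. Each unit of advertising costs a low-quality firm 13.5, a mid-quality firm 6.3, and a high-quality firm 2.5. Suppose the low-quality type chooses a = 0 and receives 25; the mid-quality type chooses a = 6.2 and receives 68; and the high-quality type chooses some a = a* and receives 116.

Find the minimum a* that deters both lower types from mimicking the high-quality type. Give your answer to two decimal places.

13.82

Low-quality type (on-path payoff 25) won't mimic when 25 ≥ 116 − 13.5·a*, i.e. a* ≥ 6.74.
Mid-quality type (on-path payoff 68 − 6.3×6.2 = 28.94) won't mimic when 28.94 ≥ 116 − 6.3·a*, i.e. a* ≥ 13.82.
Both must hold, so a* = max(6.74, 13.82) = 13.82. The mid-quality type's constraint binds.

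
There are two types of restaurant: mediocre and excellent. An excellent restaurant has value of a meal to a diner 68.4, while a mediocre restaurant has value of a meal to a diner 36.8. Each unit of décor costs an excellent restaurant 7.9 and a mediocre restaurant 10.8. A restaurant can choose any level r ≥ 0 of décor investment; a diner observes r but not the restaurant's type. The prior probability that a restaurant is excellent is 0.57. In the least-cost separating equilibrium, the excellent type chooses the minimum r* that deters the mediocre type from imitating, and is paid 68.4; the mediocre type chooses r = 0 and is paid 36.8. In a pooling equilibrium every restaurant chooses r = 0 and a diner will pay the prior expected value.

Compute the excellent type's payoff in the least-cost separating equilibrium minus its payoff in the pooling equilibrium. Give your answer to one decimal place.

Least-cost separating signal: r* solves 36.8 = 68.4 − 10.8·r*, so r* = (68.4 − 36.8)/10.8 ≈ 2.9259.
Excellent type's separating payoff: 68.4 − 7.9 × r* = 68.4 − 7.9 × (68.4 − 36.8)/10.8 = 68.4 − 249.64/10.8 ≈ 45.285.
Pooling payoff: 0.57 × 68.4 + 0.43 × 36.8 = 54.812.
Difference: 45.285 − 54.812 = -9.527, i.e. -9.5 to one decimal place.
The excellent type would prefer the pooling outcome.

-9.5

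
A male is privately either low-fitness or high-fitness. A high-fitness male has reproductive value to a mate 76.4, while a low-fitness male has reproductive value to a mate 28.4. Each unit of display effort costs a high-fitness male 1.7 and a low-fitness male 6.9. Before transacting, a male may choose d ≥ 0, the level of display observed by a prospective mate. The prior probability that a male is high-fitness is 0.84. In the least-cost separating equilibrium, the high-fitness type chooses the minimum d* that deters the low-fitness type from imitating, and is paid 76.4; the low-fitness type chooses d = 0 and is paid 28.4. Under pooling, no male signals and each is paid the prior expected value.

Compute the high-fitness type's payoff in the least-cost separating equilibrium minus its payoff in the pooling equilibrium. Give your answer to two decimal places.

-4.15

Least-cost separating signal: d* solves 28.4 = 76.4 − 6.9·d*, so d* = (76.4 − 28.4)/6.9 ≈ 6.9565.
High-fitness type's separating payoff: 76.4 − 1.7 × d* = 76.4 − 1.7 × (76.4 − 28.4)/6.9 = 76.4 − 81.6/6.9 ≈ 64.5739.
Pooling payoff: 0.84 × 76.4 + 0.16 × 28.4 = 68.72.
Difference: 64.5739 − 68.72 = -4.1461, i.e. -4.15 to two decimal places.
The high-fitness type would prefer the pooling outcome.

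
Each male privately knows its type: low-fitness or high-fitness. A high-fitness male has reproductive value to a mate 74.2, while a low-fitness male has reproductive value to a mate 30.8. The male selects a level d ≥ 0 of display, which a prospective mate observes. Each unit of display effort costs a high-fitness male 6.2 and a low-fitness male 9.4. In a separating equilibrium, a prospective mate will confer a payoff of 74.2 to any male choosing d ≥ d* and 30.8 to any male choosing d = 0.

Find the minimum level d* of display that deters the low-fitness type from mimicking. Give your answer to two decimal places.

A low-fitness male choosing d = 0 receives 30.8.
Imitating at d* instead would pay 74.2 at cost 9.4·d*, netting 74.2 − 9.4·d*.
Indifference: 30.8 = 74.2 − 9.4·d*, so d* = (74.2 − 30.8) / 9.4 ≈ 4.62.
At d* the low-fitness type's incentive constraint just binds; the high-fitness type strictly prefers d* since its per-unit cost is lower.

4.62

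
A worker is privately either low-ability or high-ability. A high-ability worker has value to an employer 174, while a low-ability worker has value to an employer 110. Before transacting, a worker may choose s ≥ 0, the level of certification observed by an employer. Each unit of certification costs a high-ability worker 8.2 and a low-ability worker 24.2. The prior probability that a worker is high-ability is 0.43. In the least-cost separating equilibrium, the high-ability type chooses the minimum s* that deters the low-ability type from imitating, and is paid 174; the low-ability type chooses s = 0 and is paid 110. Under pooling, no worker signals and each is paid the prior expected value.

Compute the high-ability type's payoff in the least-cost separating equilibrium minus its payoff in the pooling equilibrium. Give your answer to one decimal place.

14.8

Least-cost separating signal: s* solves 110 = 174 − 24.2·s*, so s* = (174 − 110)/24.2 ≈ 2.6446.
High-ability type's separating payoff: 174 − 8.2 × s* = 174 − 8.2 × (174 − 110)/24.2 = 174 − 524.8/24.2 ≈ 152.314.
Pooling payoff: 0.43 × 174 + 0.57 × 110 = 137.52.
Difference: 152.314 − 137.52 = 14.794, i.e. 14.8 to one decimal place.
The high-ability type prefers to separate.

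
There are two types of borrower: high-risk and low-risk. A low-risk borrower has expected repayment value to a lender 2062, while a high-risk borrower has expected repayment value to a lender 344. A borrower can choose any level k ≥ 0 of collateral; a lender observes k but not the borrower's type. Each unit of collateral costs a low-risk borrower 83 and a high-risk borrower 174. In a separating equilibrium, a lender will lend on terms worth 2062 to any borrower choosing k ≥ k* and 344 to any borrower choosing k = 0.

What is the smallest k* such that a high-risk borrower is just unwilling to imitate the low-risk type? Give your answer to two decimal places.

9.87

A high-risk borrower choosing k = 0 receives 344.
Imitating at k* instead would pay 2062 at cost 174·k*, netting 2062 − 174·k*.
Indifference: 344 = 2062 − 174·k*, so k* = (2062 − 344) / 174 ≈ 9.87.
This is the high-risk type's binding incentive-compatibility constraint; any k ≥ 9.87 sustains separation on that side.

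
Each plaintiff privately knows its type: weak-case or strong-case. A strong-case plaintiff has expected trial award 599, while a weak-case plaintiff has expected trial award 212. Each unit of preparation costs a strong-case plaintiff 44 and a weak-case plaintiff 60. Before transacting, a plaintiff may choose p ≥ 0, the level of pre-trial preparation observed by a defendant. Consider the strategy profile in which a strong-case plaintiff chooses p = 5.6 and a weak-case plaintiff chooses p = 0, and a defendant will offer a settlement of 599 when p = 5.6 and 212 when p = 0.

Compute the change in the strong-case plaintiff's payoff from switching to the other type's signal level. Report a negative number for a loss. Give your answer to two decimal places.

-140.60

Playing p = 5.6 the strong-case plaintiff receives 599 − 44 × 5.6 = 352.6.
Deviating to p = 0 yields 212 instead.
Gain from deviating: 212 − 352.6 = -140.60.
The gain is negative, so the strong-case type's incentive-compatibility constraint is satisfied.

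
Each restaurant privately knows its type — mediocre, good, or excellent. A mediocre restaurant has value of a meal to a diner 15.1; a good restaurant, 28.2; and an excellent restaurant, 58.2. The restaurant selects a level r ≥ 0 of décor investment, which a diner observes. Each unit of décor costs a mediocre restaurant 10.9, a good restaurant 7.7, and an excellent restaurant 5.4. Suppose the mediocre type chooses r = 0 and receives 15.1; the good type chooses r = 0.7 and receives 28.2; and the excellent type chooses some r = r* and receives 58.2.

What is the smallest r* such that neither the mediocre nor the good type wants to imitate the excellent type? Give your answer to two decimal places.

4.60

Good type (on-path payoff 28.2 − 7.7×0.7 = 22.81) won't mimic when 22.81 ≥ 58.2 − 7.7·r*, i.e. r* ≥ 4.60.
Mediocre type (on-path payoff 15.1) won't mimic when 15.1 ≥ 58.2 − 10.9·r*, i.e. r* ≥ 3.95.
Both must hold, so r* = max(3.95, 4.60) = 4.60. The good type's constraint binds.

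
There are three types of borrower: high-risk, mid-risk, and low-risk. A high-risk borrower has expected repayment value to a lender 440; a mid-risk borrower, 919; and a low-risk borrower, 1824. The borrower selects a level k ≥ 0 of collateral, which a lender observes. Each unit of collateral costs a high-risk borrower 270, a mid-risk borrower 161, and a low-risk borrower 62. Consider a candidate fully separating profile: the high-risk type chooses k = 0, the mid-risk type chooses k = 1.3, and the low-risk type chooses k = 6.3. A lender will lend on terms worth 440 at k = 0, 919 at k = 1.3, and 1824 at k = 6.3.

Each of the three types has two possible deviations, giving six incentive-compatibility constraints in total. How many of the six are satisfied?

Low-risk (own payoff 1824 − 62×6.3 = 1433.4): to k=0 gives 440 → no gain ✓; to k=1.3 gives 919 − 62×1.3 = 838.4 → no gain ✓.
Mid-risk (own payoff 919 − 161×1.3 = 709.7): to k=0 gives 440 → no gain ✓; to k=6.3 gives 1824 − 161×6.3 = 809.7 → profitable ✗.
High-risk (own payoff 440): to k=1.3 gives 919 − 270×1.3 = 568 → profitable ✗; to k=6.3 gives 1824 − 270×6.3 = 123 → no gain ✓.
4 of the 6 constraints hold; not an equilibrium.

4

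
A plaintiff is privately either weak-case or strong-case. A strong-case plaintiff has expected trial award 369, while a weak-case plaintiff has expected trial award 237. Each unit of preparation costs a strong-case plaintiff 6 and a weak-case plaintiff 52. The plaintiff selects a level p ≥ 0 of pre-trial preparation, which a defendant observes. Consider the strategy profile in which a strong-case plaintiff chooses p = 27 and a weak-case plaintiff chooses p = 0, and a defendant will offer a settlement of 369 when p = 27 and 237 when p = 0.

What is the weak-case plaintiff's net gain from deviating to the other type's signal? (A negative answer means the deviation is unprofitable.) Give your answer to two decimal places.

-1272.00

Playing p = 0 the weak-case plaintiff receives 237.
Deviating to p = 27 brings payment 369 at cost 52 × 27 = 1404, netting -1035.
Gain from deviating: -1035 − 237 = -1272.00.
The gain is negative, so the weak-case type's incentive-compatibility constraint is satisfied.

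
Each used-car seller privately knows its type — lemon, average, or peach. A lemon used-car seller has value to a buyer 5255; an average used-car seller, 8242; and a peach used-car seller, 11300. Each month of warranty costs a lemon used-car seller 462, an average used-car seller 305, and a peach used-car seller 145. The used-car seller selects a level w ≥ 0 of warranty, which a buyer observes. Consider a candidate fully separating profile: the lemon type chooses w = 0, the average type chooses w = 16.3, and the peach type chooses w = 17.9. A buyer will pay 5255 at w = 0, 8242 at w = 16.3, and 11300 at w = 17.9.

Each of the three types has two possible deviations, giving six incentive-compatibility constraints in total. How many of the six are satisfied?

4

Peach (own payoff 11300 − 145×17.9 = 8704.5): to w=0 gives 5255 → no gain ✓; to w=16.3 gives 8242 − 145×16.3 = 5878.5 → no gain ✓.
Lemon (own payoff 5255): to w=16.3 gives 8242 − 462×16.3 = 711.4 → no gain ✓; to w=17.9 gives 11300 − 462×17.9 = 3030.2 → no gain ✓.
Average (own payoff 8242 − 305×16.3 = 3270.5): to w=0 gives 5255 → profitable ✗; to w=17.9 gives 11300 − 305×17.9 = 5840.5 → profitable ✗.
4 of the 6 constraints hold; not an equilibrium.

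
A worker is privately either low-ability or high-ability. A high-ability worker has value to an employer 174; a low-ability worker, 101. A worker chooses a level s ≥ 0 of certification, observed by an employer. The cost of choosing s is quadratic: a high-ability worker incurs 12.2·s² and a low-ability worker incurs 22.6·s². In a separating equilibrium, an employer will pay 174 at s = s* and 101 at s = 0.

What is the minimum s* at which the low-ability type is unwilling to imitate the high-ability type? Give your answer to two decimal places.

The low-ability type at s = 0 receives 101; imitating at s* yields 174 − 22.6·s*².
Indifference: 101 = 174 − 22.6·s*², so s*² = (174 − 101) / 22.6 ≈ 3.2301.
s* = √3.2301 ≈ 1.80.

1.80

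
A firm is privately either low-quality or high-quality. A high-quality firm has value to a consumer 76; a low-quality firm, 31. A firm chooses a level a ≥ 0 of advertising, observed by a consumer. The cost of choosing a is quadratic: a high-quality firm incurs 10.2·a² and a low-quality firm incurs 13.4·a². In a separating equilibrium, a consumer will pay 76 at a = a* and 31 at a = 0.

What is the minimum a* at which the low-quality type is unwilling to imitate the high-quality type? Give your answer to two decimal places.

The low-quality type at a = 0 receives 31; imitating at a* yields 76 − 13.4·a*².
Indifference: 31 = 76 − 13.4·a*², so a*² = (76 − 31) / 13.4 ≈ 3.3582.
a* = √3.3582 ≈ 1.83.

1.83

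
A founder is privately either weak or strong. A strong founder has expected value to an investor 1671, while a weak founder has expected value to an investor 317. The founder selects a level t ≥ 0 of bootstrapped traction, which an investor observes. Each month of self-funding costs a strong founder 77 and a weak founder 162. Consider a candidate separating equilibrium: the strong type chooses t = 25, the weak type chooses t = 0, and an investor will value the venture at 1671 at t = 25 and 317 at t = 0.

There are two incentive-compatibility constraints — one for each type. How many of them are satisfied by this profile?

Strong type: signal → 1671 − 77 × 25 = -254; deviate to 0 → 317. IC fails (-254 < 317).
Weak type: stay at 0 → 317; mimic → 1671 − 162 × 25 = -2379. IC holds (317 ≥ -2379).
1 of 2 constraints hold, so this profile is not an equilibrium.

1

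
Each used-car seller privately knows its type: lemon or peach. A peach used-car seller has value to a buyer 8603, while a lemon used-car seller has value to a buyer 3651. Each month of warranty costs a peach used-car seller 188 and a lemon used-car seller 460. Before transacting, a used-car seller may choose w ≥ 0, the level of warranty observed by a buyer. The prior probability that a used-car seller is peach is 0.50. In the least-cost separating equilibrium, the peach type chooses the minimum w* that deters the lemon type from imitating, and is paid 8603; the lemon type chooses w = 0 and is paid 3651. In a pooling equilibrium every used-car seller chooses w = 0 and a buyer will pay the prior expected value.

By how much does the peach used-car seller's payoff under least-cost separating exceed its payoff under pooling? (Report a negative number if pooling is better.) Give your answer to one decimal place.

452.1

Least-cost separating signal: w* solves 3651 = 8603 − 460·w*, so w* = (8603 − 3651)/460 ≈ 10.7652.
Peach type's separating payoff: 8603 − 188 × w* = 8603 − 188 × (8603 − 3651)/460 = 8603 − 930976/460 ≈ 6579.139.
Pooling payoff: 0.50 × 8603 + 0.50 × 3651 = 6127.
Difference: 6579.139 − 6127 = 452.139, i.e. 452.1 to one decimal place.
The peach type prefers to separate.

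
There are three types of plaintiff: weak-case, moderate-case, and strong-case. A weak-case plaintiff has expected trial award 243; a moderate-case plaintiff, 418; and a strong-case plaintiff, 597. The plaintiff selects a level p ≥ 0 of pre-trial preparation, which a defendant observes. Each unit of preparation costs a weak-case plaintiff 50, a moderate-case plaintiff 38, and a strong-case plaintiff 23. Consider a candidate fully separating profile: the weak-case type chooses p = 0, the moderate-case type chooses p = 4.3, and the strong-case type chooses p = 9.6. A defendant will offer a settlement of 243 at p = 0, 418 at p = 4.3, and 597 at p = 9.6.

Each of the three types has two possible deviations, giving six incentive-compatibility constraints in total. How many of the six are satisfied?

Moderate-case (own payoff 418 − 38×4.3 = 254.6): to p=0 gives 243 → no gain ✓; to p=9.6 gives 597 − 38×9.6 = 232.2 → no gain ✓.
Weak-case (own payoff 243): to p=4.3 gives 418 − 50×4.3 = 203 → no gain ✓; to p=9.6 gives 597 − 50×9.6 = 117 → no gain ✓.
Strong-case (own payoff 597 − 23×9.6 = 376.2): to p=0 gives 243 → no gain ✓; to p=4.3 gives 418 − 23×4.3 = 319.1 → no gain ✓.
6 of the 6 constraints hold; this profile is a separating equilibrium.

6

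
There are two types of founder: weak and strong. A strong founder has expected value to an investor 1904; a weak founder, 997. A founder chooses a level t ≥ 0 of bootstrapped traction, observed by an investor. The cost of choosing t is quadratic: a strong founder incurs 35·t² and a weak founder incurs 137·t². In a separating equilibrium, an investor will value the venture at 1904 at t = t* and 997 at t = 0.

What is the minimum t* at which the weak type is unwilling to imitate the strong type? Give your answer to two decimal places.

2.57

The weak type at t = 0 receives 997; imitating at t* yields 1904 − 137·t*².
Indifference: 997 = 1904 − 137·t*², so t*² = (1904 − 997) / 137 ≈ 6.6204.
t* = √6.6204 ≈ 2.57.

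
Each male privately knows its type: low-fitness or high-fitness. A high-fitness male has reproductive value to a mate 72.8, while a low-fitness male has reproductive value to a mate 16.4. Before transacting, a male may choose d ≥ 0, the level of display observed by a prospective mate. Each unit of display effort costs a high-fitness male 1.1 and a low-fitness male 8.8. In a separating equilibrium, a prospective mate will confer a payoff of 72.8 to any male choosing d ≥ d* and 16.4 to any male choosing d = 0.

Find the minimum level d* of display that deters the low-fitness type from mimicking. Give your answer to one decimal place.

6.4

A low-fitness male choosing d = 0 receives 16.4.
Imitating at d* instead would pay 72.8 at cost 8.8·d*, netting 72.8 − 8.8·d*.
Indifference: 16.4 = 72.8 − 8.8·d*, so d* = (72.8 − 16.4) / 8.8 ≈ 6.4.
At d* the low-fitness type's incentive constraint just binds; the high-fitness type strictly prefers d* since its per-unit cost is lower.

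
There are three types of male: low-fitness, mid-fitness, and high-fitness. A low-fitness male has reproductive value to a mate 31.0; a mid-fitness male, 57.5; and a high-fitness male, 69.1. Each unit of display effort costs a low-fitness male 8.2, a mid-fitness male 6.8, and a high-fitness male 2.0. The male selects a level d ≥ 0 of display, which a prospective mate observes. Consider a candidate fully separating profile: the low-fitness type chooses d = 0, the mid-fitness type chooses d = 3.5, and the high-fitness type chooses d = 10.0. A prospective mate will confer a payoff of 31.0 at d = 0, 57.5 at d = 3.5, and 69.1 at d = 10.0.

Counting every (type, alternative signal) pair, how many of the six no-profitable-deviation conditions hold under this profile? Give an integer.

Mid-fitness (own payoff 57.5 − 6.8×3.5 = 33.7): to d=0 gives 31.0 → no gain ✓; to d=10.0 gives 69.1 − 6.8×10.0 = 1.1 → no gain ✓.
Low-fitness (own payoff 31.0): to d=3.5 gives 57.5 − 8.2×3.5 = 28.8 → no gain ✓; to d=10.0 gives 69.1 − 8.2×10.0 = -12.9 → no gain ✓.
High-fitness (own payoff 69.1 − 2.0×10.0 = 49.1): to d=0 gives 31.0 → no gain ✓; to d=3.5 gives 57.5 − 2.0×3.5 = 50.5 → profitable ✗.
5 of the 6 constraints hold; not an equilibrium.

5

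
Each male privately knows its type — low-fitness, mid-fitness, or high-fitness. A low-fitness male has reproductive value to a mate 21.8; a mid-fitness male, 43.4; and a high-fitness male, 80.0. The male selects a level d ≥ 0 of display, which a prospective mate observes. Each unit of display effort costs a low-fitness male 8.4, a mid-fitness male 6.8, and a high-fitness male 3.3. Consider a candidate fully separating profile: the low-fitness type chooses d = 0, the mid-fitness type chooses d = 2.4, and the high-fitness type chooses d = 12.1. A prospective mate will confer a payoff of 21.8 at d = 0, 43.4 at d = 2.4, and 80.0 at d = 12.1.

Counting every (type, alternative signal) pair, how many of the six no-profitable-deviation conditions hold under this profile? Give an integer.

Low-fitness (own payoff 21.8): to d=2.4 gives 43.4 − 8.4×2.4 = 23.24 → profitable ✗; to d=12.1 gives 80.0 − 8.4×12.1 = -21.64 → no gain ✓.
High-fitness (own payoff 80.0 − 3.3×12.1 = 40.07): to d=0 gives 21.8 → no gain ✓; to d=2.4 gives 43.4 − 3.3×2.4 = 35.48 → no gain ✓.
Mid-fitness (own payoff 43.4 − 6.8×2.4 = 27.08): to d=0 gives 21.8 → no gain ✓; to d=12.1 gives 80.0 − 6.8×12.1 = -2.28 → no gain ✓.
5 of the 6 constraints hold; not an equilibrium.

5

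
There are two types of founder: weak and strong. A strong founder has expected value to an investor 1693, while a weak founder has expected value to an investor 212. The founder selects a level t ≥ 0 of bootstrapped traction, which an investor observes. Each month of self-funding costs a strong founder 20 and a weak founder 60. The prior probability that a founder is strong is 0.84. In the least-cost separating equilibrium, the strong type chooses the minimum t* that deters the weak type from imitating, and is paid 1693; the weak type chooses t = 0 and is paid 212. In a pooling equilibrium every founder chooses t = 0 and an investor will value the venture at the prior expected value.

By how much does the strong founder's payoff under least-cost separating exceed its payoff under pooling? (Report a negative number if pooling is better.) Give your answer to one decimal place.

Least-cost separating signal: t* solves 212 = 1693 − 60·t*, so t* = (1693 − 212)/60 ≈ 24.6833.
Strong type's separating payoff: 1693 − 20 × t* = 1693 − 20 × (1693 − 212)/60 = 1693 − 29620/60 ≈ 1199.333.
Pooling payoff: 0.84 × 1693 + 0.16 × 212 = 1456.04.
Difference: 1199.333 − 1456.04 = -256.707, i.e. -256.7 to one decimal place.
The strong type would prefer the pooling outcome.

-256.7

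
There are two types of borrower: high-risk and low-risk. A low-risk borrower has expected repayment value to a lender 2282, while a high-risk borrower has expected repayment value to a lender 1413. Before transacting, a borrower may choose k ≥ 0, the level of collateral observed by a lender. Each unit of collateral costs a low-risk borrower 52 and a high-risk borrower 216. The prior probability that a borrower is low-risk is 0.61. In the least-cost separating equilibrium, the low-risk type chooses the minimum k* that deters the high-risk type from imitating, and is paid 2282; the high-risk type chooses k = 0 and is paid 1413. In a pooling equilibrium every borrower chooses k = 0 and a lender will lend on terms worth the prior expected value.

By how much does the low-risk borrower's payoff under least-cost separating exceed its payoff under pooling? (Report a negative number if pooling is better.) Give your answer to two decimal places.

129.71

Least-cost separating signal: k* solves 1413 = 2282 − 216·k*, so k* = (2282 − 1413)/216 ≈ 4.0231.
Low-risk type's separating payoff: 2282 − 52 × k* = 2282 − 52 × (2282 − 1413)/216 = 2282 − 45188/216 ≈ 2072.7963.
Pooling payoff: 0.61 × 2282 + 0.39 × 1413 = 1943.09.
Difference: 2072.7963 − 1943.09 = 129.7063, i.e. 129.71 to two decimal places.
The low-risk type prefers to separate.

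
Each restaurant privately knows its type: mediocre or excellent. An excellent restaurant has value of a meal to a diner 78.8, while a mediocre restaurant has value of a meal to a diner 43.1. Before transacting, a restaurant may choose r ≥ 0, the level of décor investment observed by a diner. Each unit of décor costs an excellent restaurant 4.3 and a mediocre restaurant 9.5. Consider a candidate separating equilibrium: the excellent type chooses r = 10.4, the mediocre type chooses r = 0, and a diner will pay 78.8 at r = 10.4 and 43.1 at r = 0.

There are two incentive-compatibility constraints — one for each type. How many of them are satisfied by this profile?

1

Excellent type: signal → 78.8 − 4.3 × 10.4 = 34.08; deviate to 0 → 43.1. IC fails (34.08 < 43.1).
Mediocre type: stay at 0 → 43.1; mimic → 78.8 − 9.5 × 10.4 = -20. IC holds (43.1 ≥ -20).
1 of 2 constraints hold, so this profile is not an equilibrium.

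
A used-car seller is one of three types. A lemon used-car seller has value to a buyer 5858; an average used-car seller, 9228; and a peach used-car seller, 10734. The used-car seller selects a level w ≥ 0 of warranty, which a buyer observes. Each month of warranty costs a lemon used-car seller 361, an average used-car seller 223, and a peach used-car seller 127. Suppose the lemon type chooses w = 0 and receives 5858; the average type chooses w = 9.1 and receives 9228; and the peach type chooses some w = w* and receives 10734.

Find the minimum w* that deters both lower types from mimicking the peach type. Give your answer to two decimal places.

15.85

Average type (on-path payoff 9228 − 223×9.1 = 7198.7) won't mimic when 7198.7 ≥ 10734 − 223·w*, i.e. w* ≥ 15.85.
Lemon type (on-path payoff 5858) won't mimic when 5858 ≥ 10734 − 361·w*, i.e. w* ≥ 13.51.
Both must hold, so w* = max(13.51, 15.85) = 15.85. The average type's constraint binds.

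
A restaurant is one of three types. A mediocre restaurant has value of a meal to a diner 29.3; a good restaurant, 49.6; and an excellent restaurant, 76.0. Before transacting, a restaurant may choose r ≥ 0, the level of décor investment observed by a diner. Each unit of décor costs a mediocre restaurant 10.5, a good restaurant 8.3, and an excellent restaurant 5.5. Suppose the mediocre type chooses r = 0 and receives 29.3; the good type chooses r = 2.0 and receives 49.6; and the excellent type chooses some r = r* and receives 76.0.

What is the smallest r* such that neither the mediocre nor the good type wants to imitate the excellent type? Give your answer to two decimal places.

Good type (on-path payoff 49.6 − 8.3×2.0 = 33) won't mimic when 33 ≥ 76.0 − 8.3·r*, i.e. r* ≥ 5.18.
Mediocre type (on-path payoff 29.3) won't mimic when 29.3 ≥ 76.0 − 10.5·r*, i.e. r* ≥ 4.45.
Both must hold, so r* = max(4.45, 5.18) = 5.18. The good type's constraint binds.

5.18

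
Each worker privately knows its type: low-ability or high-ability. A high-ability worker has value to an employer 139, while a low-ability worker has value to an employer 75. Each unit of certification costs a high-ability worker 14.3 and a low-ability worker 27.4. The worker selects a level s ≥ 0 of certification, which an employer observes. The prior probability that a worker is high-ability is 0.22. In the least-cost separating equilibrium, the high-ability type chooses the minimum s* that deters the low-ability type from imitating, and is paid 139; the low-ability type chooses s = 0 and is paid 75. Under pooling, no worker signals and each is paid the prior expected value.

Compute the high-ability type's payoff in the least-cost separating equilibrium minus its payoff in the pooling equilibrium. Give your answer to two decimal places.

16.52

Least-cost separating signal: s* solves 75 = 139 − 27.4·s*, so s* = (139 − 75)/27.4 ≈ 2.3358.
High-ability type's separating payoff: 139 − 14.3 × s* = 139 − 14.3 × (139 − 75)/27.4 = 139 − 915.2/27.4 ≈ 105.5985.
Pooling payoff: 0.22 × 139 + 0.78 × 75 = 89.08.
Difference: 105.5985 − 89.08 = 16.5185, i.e. 16.52 to two decimal places.
The high-ability type prefers to separate.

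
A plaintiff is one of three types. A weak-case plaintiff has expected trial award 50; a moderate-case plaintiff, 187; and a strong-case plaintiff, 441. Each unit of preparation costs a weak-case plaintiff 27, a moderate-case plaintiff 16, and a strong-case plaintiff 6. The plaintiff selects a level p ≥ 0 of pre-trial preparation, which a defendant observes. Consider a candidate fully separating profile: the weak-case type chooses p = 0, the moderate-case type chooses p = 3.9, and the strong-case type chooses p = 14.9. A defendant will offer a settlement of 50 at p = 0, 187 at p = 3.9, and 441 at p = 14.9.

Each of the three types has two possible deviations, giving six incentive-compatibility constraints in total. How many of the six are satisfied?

4

Strong-case (own payoff 441 − 6×14.9 = 351.6): to p=0 gives 50 → no gain ✓; to p=3.9 gives 187 − 6×3.9 = 163.6 → no gain ✓.
Weak-case (own payoff 50): to p=3.9 gives 187 − 27×3.9 = 81.7 → profitable ✗; to p=14.9 gives 441 − 27×14.9 = 38.7 → no gain ✓.
Moderate-case (own payoff 187 − 16×3.9 = 124.6): to p=0 gives 50 → no gain ✓; to p=14.9 gives 441 − 16×14.9 = 202.6 → profitable ✗.
4 of the 6 constraints hold; not an equilibrium.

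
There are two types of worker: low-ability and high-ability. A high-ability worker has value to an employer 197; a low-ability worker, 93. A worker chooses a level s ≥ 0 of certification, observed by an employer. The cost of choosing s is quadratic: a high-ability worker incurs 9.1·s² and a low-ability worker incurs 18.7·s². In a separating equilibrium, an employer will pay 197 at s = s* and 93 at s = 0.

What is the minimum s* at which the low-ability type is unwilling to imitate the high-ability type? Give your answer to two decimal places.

The low-ability type at s = 0 receives 93; imitating at s* yields 197 − 18.7·s*².
Indifference: 93 = 197 − 18.7·s*², so s*² = (197 − 93) / 18.7 ≈ 5.5615.
s* = √5.5615 ≈ 2.36.

2.36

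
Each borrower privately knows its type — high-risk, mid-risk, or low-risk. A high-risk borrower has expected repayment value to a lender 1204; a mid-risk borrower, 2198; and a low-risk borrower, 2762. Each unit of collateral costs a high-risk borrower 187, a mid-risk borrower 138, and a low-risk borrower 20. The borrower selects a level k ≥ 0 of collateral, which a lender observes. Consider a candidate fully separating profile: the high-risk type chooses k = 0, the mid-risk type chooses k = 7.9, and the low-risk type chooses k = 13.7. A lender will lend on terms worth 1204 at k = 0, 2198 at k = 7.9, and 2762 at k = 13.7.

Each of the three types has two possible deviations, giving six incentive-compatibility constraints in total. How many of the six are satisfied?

High-risk (own payoff 1204): to k=7.9 gives 2198 − 187×7.9 = 720.7 → no gain ✓; to k=13.7 gives 2762 − 187×13.7 = 200.1 → no gain ✓.
Mid-risk (own payoff 2198 − 138×7.9 = 1107.8): to k=0 gives 1204 → profitable ✗; to k=13.7 gives 2762 − 138×13.7 = 871.4 → no gain ✓.
Low-risk (own payoff 2762 − 20×13.7 = 2488): to k=0 gives 1204 → no gain ✓; to k=7.9 gives 2198 − 20×7.9 = 2040 → no gain ✓.
5 of the 6 constraints hold; not an equilibrium.

5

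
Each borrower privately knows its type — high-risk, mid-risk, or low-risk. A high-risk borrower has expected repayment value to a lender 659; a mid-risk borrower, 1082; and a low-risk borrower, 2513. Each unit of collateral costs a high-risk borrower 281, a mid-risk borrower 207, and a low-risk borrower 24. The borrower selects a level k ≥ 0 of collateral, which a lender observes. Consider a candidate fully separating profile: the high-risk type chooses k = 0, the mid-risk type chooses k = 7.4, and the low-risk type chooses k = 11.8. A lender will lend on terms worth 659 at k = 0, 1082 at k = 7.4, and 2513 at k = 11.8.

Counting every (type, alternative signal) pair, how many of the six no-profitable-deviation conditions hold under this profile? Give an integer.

4

Mid-risk (own payoff 1082 − 207×7.4 = -449.8): to k=0 gives 659 → profitable ✗; to k=11.8 gives 2513 − 207×11.8 = 70.4 → profitable ✗.
Low-risk (own payoff 2513 − 24×11.8 = 2229.8): to k=0 gives 659 → no gain ✓; to k=7.4 gives 1082 − 24×7.4 = 904.4 → no gain ✓.
High-risk (own payoff 659): to k=7.4 gives 1082 − 281×7.4 = -997.4 → no gain ✓; to k=11.8 gives 2513 − 281×11.8 = -802.8 → no gain ✓.
4 of the 6 constraints hold; not an equilibrium.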